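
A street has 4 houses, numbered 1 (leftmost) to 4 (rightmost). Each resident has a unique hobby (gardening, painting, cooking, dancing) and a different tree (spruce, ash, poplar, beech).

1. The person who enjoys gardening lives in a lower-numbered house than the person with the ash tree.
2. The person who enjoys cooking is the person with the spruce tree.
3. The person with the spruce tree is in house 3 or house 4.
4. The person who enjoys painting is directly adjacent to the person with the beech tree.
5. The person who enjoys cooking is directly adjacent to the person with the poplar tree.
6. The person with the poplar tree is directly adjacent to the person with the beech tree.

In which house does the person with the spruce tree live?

3

The only tree still possible for house 1 is beech.
Clue 4: the person who enjoys painting is in house 2.
By clue 6, the person with the poplar tree is in house 2.
Clue 5 places the person who enjoys cooking in house 3.
House 4 hobby: only dancing fits.
Clue 2: the person with the spruce tree is in house 3.
The only hobby still possible for house 1 is gardening.
The only tree still possible for house 4 is ash.
So: house 1 = gardening/beech, house 2 = painting/poplar, house 3 = cooking/spruce, house 4 = dancing/ash.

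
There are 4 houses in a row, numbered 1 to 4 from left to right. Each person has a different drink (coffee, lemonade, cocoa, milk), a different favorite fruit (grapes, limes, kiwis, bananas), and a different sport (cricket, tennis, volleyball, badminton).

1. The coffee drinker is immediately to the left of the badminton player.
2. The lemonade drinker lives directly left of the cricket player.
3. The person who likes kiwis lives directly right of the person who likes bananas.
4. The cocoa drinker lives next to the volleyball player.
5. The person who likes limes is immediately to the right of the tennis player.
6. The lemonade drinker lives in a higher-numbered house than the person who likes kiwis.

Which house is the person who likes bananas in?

1

By clue 6, the lemonade drinker is in house 3.
Clue 6 places the person who likes kiwis in house 2.
The cricket player is in house 4 (clue 2).
From clue 3, the person who likes bananas must be in house 1.
House 1 sport: only volleyball fits.
By clue 4, the cocoa drinker is in house 2.
House 4 drink: only milk fits.
Clue 1 places the badminton player in house 2.
That leaves coffee as the drink for house 1.
That leaves tennis as the sport for house 3.
The person who likes limes is in house 4 (clue 5).
House 3's favorite fruit must be grapes (nothing else left).
So: house 1 = coffee/bananas/volleyball, house 2 = cocoa/kiwis/badminton, house 3 = lemonade/grapes/tennis, house 4 = milk/limes/cricket.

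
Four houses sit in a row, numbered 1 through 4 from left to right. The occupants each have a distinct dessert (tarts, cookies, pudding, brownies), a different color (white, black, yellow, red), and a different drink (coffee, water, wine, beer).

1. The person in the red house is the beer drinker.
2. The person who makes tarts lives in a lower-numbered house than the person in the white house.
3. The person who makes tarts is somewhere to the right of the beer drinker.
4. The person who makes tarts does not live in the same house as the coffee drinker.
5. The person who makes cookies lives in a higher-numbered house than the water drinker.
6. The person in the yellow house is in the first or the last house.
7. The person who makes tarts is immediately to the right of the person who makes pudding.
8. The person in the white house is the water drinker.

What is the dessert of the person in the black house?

tarts

By clue 2, the person who makes tarts is in house 2.
By clue 2, the person in the white house is in house 3.
The beer drinker is in house 1 (clue 3).
From clue 7, the person who makes pudding must be in house 1.
Clue 8: the water drinker is in house 3.
The only drink still possible for house 2 is wine.
The only drink still possible for house 4 is coffee.
The person in the red house is in house 1 (clue 1).
From clue 5, the person who makes cookies must be in house 4.
So house 3 gets brownies for dessert.
House 2's color must be black (nothing else left).
The only color still possible for house 4 is yellow.
So: house 1 = pudding/red/beer, house 2 = tarts/black/wine, house 3 = brownies/white/water, house 4 = cookies/yellow/coffee.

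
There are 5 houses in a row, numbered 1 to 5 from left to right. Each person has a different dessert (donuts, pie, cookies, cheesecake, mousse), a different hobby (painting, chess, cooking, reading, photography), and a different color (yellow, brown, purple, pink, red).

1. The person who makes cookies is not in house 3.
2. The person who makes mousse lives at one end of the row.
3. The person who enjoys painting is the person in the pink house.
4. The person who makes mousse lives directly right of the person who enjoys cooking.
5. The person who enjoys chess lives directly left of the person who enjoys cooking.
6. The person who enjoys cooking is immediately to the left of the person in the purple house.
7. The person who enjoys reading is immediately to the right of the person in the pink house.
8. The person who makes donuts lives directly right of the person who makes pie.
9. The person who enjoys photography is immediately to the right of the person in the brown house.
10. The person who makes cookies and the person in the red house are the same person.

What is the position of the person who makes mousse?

5

Clue 4: the person who makes mousse is in house 5.
Clue 4: the person who enjoys cooking is in house 4.
From clue 5, the person who enjoys chess must be in house 3.
By clue 6, the person in the purple house is in house 5.
So house 1 gets painting for hobby.
Clue 3 places the person in the pink house in house 1.
From clue 7, the person who enjoys reading must be in house 2.
House 5 hobby: only photography fits.
House 3 color: only yellow fits.
House 2's color must be red (nothing else left).
So house 4 gets brown for color.
From clue 10, the person who makes cookies must be in house 2.
From clue 8, the person who makes donuts must be in house 4.
Clue 8 places the person who makes pie in house 3.
The only dessert still possible for house 1 is cheesecake.
So: house 1 = cheesecake/painting/pink, house 2 = cookies/reading/red, house 3 = pie/chess/yellow, house 4 = donuts/cooking/brown, house 5 = mousse/photography/purple.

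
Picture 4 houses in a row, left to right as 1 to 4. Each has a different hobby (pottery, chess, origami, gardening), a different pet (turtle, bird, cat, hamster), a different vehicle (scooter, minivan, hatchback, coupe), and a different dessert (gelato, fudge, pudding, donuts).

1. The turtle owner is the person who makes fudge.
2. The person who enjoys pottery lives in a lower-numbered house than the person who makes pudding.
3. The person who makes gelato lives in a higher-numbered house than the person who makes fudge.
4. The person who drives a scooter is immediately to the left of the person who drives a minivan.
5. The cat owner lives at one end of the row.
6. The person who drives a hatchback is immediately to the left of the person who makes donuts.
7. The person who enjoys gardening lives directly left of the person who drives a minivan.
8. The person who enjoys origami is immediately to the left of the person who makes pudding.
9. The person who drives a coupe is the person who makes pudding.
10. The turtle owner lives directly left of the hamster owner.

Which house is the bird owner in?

So house 4 gets chess for hobby.
That leaves fudge as the dessert for house 1.
By clue 1, the turtle owner is in house 1.
The hamster owner is in house 2 (clue 10).
House 3's pet must be bird (nothing else left).
House 4 pet: only cat fits.
The person who enjoys gardening is narrowed to house 1 or 2 or 3; consider each.
Placing it in house 1 and house 3 leads to a contradiction, so it's in house 2.
From clue 7, the person who drives a minivan must be in house 3.
That leaves coupe as the vehicle for house 4.
From clue 4, the person who drives a scooter must be in house 2.
Clue 9 places the person who makes pudding in house 4.
So house 1 gets hatchback for vehicle.
By clue 6, the person who makes donuts is in house 2.
The person who enjoys origami is in house 3 (clue 8).
The only hobby still possible for house 1 is pottery.
House 3 dessert: only gelato fits.
So: house 1 = pottery/turtle/hatchback/fudge, house 2 = gardening/hamster/scooter/donuts, house 3 = origami/bird/minivan/gelato, house 4 = chess/cat/coupe/pudding.

3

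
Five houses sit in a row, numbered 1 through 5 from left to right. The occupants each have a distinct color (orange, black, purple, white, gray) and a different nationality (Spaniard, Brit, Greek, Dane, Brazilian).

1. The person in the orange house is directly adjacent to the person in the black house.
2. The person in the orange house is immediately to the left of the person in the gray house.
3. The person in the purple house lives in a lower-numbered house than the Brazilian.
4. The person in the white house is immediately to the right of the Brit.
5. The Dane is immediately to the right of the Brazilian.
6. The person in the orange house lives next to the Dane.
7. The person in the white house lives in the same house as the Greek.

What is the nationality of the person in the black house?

Spaniard

The person in the gray house is narrowed to house 3 or 4 or 5; consider each.
Placing it in house 3 and house 4 leads to a contradiction, so it's in house 5.
Clue 2: the person in the orange house is in house 4.
The person in the black house is in house 3 (clue 1).
House 1's color must be purple (nothing else left).
The only color still possible for house 2 is white.
The Brit is in house 1 (clue 4).
From clue 7, the Greek must be in house 2.
That leaves Brazilian as the nationality for house 4.
From clue 5, the Dane must be in house 5.
So house 3 gets Spaniard for nationality.
So: house 1 = purple/Brit, house 2 = white/Greek, house 3 = black/Spaniard, house 4 = orange/Brazilian, house 5 = gray/Dane.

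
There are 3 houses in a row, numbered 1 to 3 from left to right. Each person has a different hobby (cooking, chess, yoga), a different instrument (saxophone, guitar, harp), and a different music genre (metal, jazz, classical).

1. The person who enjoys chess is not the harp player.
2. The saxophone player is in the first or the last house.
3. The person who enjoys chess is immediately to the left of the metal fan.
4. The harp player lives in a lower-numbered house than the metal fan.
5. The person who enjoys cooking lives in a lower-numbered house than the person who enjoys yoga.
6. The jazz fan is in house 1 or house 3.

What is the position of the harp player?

1

House 3's hobby must be yoga (nothing else left).
The person who enjoys chess is narrowed to house 1 or 2; consider each.
Placing it in house 1 leads to a contradiction, so it's in house 2.
Clue 1: the harp player is in house 1.
Clue 3 places the metal fan in house 3.
House 1's hobby must be cooking (nothing else left).
That leaves guitar as the instrument for house 2.
House 3 instrument: only saxophone fits.
That leaves jazz as the music genre for house 1.
That leaves classical as the music genre for house 2.
So: house 1 = cooking/harp/jazz, house 2 = chess/guitar/classical, house 3 = yoga/saxophone/metal.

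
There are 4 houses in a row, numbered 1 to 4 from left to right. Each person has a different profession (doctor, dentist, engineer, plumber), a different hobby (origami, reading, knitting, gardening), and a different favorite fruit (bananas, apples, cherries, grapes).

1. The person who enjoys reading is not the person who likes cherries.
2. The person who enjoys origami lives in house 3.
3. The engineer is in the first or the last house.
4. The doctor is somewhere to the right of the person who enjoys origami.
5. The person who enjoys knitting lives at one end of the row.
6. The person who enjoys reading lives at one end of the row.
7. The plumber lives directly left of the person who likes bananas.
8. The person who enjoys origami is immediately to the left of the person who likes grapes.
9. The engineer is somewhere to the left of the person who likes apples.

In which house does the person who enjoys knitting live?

Clue 2: the person who enjoys origami is in house 3.
Clue 4: the doctor is in house 4.
By clue 8, the person who likes grapes is in house 4.
Clue 9: the engineer is in house 1.
House 2 hobby: only gardening fits.
House 1 favorite fruit: only cherries fits.
From clue 1, the person who enjoys reading must be in house 4.
Clue 7 places the plumber in house 2.
Clue 7 places the person who likes bananas in house 3.
So house 3 gets dentist for profession.
That leaves knitting as the hobby for house 1.
The only favorite fruit still possible for house 2 is apples.
So: house 1 = engineer/knitting/cherries, house 2 = plumber/gardening/apples, house 3 = dentist/origami/bananas, house 4 = doctor/reading/grapes.

1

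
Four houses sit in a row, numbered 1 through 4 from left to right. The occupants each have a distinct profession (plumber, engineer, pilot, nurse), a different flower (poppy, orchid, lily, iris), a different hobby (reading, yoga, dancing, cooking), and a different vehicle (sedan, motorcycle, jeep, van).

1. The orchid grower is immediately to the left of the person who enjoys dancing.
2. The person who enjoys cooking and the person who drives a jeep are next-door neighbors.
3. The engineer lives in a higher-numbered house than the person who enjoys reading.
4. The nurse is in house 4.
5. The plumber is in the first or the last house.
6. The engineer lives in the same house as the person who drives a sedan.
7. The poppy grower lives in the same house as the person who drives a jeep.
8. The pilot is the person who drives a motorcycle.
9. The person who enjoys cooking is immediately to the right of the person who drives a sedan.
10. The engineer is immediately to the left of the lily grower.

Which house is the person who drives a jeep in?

Clue 4: the nurse is in house 4.
House 1's profession must be plumber (nothing else left).
House 1 vehicle: only van fits.
House 4's vehicle must be jeep (nothing else left).
From clue 2, the person who enjoys cooking must be in house 3.
From clue 7, the poppy grower must be in house 4.
From clue 9, the person who drives a sedan must be in house 2.
House 3 flower: only lily fits.
That leaves motorcycle as the vehicle for house 3.
From clue 1, the orchid grower must be in house 1.
The person who enjoys dancing is in house 2 (clue 1).
The engineer is in house 2 (clue 6).
By clue 8, the pilot is in house 3.
House 2's flower must be iris (nothing else left).
That leaves yoga as the hobby for house 4.
That leaves reading as the hobby for house 1.
So: house 1 = plumber/orchid/reading/van, house 2 = engineer/iris/dancing/sedan, house 3 = pilot/lily/cooking/motorcycle, house 4 = nurse/poppy/yoga/jeep.

4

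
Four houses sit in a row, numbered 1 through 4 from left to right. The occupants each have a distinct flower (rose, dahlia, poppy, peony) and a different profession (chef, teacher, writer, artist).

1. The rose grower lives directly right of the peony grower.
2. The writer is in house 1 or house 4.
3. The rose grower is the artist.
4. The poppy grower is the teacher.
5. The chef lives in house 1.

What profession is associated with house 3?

From clue 5, the chef must be in house 1.
House 4's profession must be writer (nothing else left).
The only flower still possible for house 4 is dahlia.
That leaves peony as the flower for house 1.
The rose grower is in house 2 (clue 1).
By clue 3, the artist is in house 2.
House 3 flower: only poppy fits.
House 3 profession: only teacher fits.
So: house 1 = peony/chef, house 2 = rose/artist, house 3 = poppy/teacher, house 4 = dahlia/writer.

teacher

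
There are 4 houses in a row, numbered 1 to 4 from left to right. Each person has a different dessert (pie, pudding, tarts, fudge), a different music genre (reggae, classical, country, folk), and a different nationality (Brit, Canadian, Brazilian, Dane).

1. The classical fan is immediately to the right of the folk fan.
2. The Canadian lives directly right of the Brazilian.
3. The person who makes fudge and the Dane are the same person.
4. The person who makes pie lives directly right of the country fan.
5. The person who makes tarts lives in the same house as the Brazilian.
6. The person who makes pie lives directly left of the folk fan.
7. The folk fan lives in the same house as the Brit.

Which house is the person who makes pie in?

2

The person who makes pie is in house 2 (clue 6).
From clue 6, the folk fan must be in house 3.
Clue 7 places the Brit in house 3.
The classical fan is in house 4 (clue 1).
Clue 2: the Canadian is in house 2.
By clue 2, the Brazilian is in house 1.
From clue 4, the country fan must be in house 1.
From clue 5, the person who makes tarts must be in house 1.
The only dessert still possible for house 3 is pudding.
House 4's dessert must be fudge (nothing else left).
The only music genre still possible for house 2 is reggae.
That leaves Dane as the nationality for house 4.
So: house 1 = tarts/country/Brazilian, house 2 = pie/reggae/Canadian, house 3 = pudding/folk/Brit, house 4 = fudge/classical/Dane.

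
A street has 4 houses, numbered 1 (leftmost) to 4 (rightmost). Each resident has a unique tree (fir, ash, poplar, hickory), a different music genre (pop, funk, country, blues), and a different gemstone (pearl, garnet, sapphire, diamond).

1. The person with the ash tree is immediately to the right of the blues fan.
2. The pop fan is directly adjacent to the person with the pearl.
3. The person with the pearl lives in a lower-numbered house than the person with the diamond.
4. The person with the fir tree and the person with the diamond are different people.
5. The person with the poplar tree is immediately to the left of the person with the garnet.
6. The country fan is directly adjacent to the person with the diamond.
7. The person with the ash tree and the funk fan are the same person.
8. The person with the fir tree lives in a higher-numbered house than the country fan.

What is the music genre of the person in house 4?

funk

The person with the ash tree is narrowed to house 2 or 3 or 4; consider each.
Placing it in house 2 and house 3 leads to a contradiction, so it's in house 4.
Clue 1: the blues fan is in house 3.
Clue 7: the funk fan is in house 4.
The person with the fir tree is narrowed to house 2 or 3; consider each.
Placing it in house 2 leads to a contradiction, so it's in house 3.
Clue 4 places the person with the diamond in house 2.
Clue 6: the country fan is in house 1.
That leaves pop as the music genre for house 2.
Clue 5 places the person with the poplar tree in house 2.
From clue 5, the person with the garnet must be in house 3.
House 1 tree: only hickory fits.
House 1's gemstone must be pearl (nothing else left).
House 4's gemstone must be sapphire (nothing else left).
So: house 1 = hickory/country/pearl, house 2 = poplar/pop/diamond, house 3 = fir/blues/garnet, house 4 = ash/funk/sapphire.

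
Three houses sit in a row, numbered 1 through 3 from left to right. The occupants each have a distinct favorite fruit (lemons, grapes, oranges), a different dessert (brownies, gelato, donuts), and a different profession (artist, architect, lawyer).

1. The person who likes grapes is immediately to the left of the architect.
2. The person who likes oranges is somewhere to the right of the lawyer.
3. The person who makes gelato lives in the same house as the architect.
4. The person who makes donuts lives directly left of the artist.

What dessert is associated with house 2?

brownies

That leaves lawyer as the profession for house 1.
The person who likes grapes is narrowed to house 1 or 2; consider each.
Placing it in house 1 leads to a contradiction, so it's in house 2.
The architect is in house 3 (clue 1).
From clue 3, the person who makes gelato must be in house 3.
House 1's favorite fruit must be lemons (nothing else left).
So house 3 gets oranges for favorite fruit.
That leaves artist as the profession for house 2.
Clue 4: the person who makes donuts is in house 1.
The only dessert still possible for house 2 is brownies.
So: house 1 = lemons/donuts/lawyer, house 2 = grapes/brownies/artist, house 3 = oranges/gelato/architect.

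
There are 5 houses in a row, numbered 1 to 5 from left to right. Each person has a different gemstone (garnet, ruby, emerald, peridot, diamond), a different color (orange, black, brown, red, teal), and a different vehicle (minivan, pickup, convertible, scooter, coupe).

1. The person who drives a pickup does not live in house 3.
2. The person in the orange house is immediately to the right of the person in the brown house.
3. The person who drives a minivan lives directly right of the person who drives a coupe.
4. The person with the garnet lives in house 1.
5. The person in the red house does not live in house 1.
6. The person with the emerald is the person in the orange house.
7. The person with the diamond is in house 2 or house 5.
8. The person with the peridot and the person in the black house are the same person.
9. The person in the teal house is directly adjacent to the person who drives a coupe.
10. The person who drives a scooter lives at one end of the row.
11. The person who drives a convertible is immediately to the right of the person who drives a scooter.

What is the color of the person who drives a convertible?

By clue 4, the person with the garnet is in house 1.
Clue 11: the person who drives a convertible is in house 2.
The person who drives a scooter is in house 1 (clue 11).
House 1's color must be brown (nothing else left).
The only vehicle still possible for house 3 is coupe.
Clue 2 places the person in the orange house in house 2.
The person who drives a minivan is in house 4 (clue 3).
From clue 6, the person with the emerald must be in house 2.
The only gemstone still possible for house 5 is diamond.
So house 4 gets teal for color.
House 5 vehicle: only pickup fits.
By clue 8, the person with the peridot is in house 3.
From clue 8, the person in the black house must be in house 3.
That leaves ruby as the gemstone for house 4.
House 5's color must be red (nothing else left).
So: house 1 = garnet/brown/scooter, house 2 = emerald/orange/convertible, house 3 = peridot/black/coupe, house 4 = ruby/teal/minivan, house 5 = diamond/red/pickup.

orange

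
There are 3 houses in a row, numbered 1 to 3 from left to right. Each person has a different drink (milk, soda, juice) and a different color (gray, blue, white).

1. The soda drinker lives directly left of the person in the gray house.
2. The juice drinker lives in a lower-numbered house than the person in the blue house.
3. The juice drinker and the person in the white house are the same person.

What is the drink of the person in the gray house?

milk

The only drink still possible for house 3 is milk.
House 1's color must be white (nothing else left).
From clue 3, the juice drinker must be in house 1.
House 2's drink must be soda (nothing else left).
By clue 1, the person in the gray house is in house 3.
The only color still possible for house 2 is blue.
So: house 1 = juice/white, house 2 = soda/blue, house 3 = milk/gray.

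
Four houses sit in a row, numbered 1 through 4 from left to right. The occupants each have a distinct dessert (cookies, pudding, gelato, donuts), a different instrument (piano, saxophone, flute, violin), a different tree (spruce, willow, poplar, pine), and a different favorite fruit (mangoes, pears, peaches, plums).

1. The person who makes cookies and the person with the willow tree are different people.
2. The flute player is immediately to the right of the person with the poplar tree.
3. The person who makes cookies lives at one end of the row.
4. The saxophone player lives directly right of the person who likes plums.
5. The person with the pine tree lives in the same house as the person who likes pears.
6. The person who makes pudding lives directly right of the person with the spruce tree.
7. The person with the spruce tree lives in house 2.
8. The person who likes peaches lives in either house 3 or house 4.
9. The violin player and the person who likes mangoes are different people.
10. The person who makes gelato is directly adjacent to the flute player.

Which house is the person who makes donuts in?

2

From clue 7, the person with the spruce tree must be in house 2.
From clue 6, the person who makes pudding must be in house 3.
That leaves gelato as the dessert for house 1.
So house 2 gets donuts for dessert.
House 4 dessert: only cookies fits.
Clue 10 places the flute player in house 2.
So house 4 gets pine for tree.
Clue 2 places the person with the poplar tree in house 1.
From clue 5, the person who likes pears must be in house 4.
The only tree still possible for house 3 is willow.
The only favorite fruit still possible for house 1 is mangoes.
So house 2 gets plums for favorite fruit.
The only favorite fruit still possible for house 3 is peaches.
The saxophone player is in house 3 (clue 4).
That leaves piano as the instrument for house 1.
House 4's instrument must be violin (nothing else left).
So: house 1 = gelato/piano/poplar/mangoes, house 2 = donuts/flute/spruce/plums, house 3 = pudding/saxophone/willow/peaches, house 4 = cookies/violin/pine/pears.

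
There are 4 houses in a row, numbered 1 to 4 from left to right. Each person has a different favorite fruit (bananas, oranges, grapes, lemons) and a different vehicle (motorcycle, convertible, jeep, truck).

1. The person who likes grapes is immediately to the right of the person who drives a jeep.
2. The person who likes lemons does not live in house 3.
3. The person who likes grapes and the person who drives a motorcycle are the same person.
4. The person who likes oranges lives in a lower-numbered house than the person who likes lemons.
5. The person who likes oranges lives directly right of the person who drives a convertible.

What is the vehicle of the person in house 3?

So house 1 gets bananas for favorite fruit.
From clue 4, the person who likes lemons must be in house 4.
That leaves truck as the vehicle for house 4.
House 3's vehicle must be motorcycle (nothing else left).
Clue 3: the person who likes grapes is in house 3.
So house 2 gets oranges for favorite fruit.
By clue 1, the person who drives a jeep is in house 2.
By clue 5, the person who drives a convertible is in house 1.
So: house 1 = bananas/convertible, house 2 = oranges/jeep, house 3 = grapes/motorcycle, house 4 = lemons/truck.

motorcycle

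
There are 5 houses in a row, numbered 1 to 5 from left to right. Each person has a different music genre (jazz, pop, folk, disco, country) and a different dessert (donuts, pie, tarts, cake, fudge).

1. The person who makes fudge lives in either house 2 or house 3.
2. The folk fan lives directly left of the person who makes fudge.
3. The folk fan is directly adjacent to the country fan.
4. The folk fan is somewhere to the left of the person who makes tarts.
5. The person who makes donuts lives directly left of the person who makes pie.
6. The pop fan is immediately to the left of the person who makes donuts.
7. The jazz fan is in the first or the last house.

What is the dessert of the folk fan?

The only music genre still possible for house 4 is disco.
So house 5 gets jazz for music genre.
The only dessert still possible for house 1 is cake.
The folk fan is narrowed to house 1 or 2; consider each.
Placing it in house 2 leads to a contradiction, so it's in house 1.
Clue 2: the person who makes fudge is in house 2.
Clue 3: the country fan is in house 2.
House 3's music genre must be pop (nothing else left).
By clue 6, the person who makes donuts is in house 4.
House 3 dessert: only tarts fits.
House 5's dessert must be pie (nothing else left).
So: house 1 = folk/cake, house 2 = country/fudge, house 3 = pop/tarts, house 4 = disco/donuts, house 5 = jazz/pie.

cake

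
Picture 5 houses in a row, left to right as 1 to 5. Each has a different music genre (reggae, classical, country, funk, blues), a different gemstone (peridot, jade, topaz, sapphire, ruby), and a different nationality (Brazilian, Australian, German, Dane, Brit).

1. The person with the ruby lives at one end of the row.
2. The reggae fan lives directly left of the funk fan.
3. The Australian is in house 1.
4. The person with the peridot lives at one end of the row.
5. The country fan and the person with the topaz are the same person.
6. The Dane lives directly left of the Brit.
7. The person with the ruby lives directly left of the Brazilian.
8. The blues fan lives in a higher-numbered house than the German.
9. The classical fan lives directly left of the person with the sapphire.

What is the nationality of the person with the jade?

German

From clue 3, the Australian must be in house 1.
By clue 7, the person with the ruby is in house 1.
Clue 7: the Brazilian is in house 2.
House 5 nationality: only Brit fits.
Clue 6: the Dane is in house 4.
So house 5 gets peridot for gemstone.
The only nationality still possible for house 3 is German.
The blues fan is narrowed to house 4 or 5; consider each.
Placing it in house 4 leads to a contradiction, so it's in house 5.
The classical fan is narrowed to house 1 or 2 or 3; consider each.
Placing it in house 2 and house 3 leads to a contradiction, so it's in house 1.
From clue 9, the person with the sapphire must be in house 2.
The only music genre still possible for house 2 is reggae.
The funk fan is in house 3 (clue 2).
So house 4 gets country for music genre.
From clue 5, the person with the topaz must be in house 4.
House 3 gemstone: only jade fits.
So: house 1 = classical/ruby/Australian, house 2 = reggae/sapphire/Brazilian, house 3 = funk/jade/German, house 4 = country/topaz/Dane, house 5 = blues/peridot/Brit.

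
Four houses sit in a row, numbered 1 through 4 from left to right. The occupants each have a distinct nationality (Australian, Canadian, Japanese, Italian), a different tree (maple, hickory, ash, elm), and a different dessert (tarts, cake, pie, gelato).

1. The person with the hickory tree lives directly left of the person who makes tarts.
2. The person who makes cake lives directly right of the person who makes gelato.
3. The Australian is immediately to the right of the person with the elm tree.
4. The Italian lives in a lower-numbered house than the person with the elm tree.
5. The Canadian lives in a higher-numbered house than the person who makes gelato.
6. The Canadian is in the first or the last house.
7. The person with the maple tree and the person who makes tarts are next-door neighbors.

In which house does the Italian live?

1

From clue 6, the Canadian must be in house 4.
Clue 3: the Australian is in house 3.
By clue 3, the person with the elm tree is in house 2.
Clue 4 places the Italian in house 1.
That leaves Japanese as the nationality for house 2.
So house 4 gets ash for tree.
The person with the hickory tree is narrowed to house 1 or 3; consider each.
Placing it in house 3 leads to a contradiction, so it's in house 1.
Clue 1: the person who makes tarts is in house 2.
The only tree still possible for house 3 is maple.
Clue 2 places the person who makes cake in house 4.
Clue 2: the person who makes gelato is in house 3.
House 1's dessert must be pie (nothing else left).
So: house 1 = Italian/hickory/pie, house 2 = Japanese/elm/tarts, house 3 = Australian/maple/gelato, house 4 = Canadian/ash/cake.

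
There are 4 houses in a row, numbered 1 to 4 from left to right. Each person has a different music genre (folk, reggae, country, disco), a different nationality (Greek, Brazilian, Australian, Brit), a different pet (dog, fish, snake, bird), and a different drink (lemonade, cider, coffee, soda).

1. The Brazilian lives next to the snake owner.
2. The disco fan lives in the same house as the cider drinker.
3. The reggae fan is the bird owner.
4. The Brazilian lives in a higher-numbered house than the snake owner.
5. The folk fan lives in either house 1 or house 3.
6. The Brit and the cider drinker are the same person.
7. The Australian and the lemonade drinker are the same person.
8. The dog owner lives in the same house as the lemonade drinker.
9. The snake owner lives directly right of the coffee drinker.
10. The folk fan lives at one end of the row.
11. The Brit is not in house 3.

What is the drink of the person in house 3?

soda

Clue 10 places the folk fan in house 1.
The disco fan is narrowed to house 2 or 4; consider each.
Placing it in house 4 leads to a contradiction, so it's in house 2.
From clue 2, the cider drinker must be in house 2.
From clue 6, the Brit must be in house 2.
House 1's drink must be coffee (nothing else left).
By clue 9, the snake owner is in house 2.
The only nationality still possible for house 1 is Greek.
So house 1 gets fish for pet.
From clue 1, the Brazilian must be in house 3.
That leaves Australian as the nationality for house 4.
Clue 7: the lemonade drinker is in house 4.
Clue 8: the dog owner is in house 4.
So house 3 gets bird for pet.
That leaves soda as the drink for house 3.
From clue 3, the reggae fan must be in house 3.
House 4's music genre must be country (nothing else left).
So: house 1 = folk/Greek/fish/coffee, house 2 = disco/Brit/snake/cider, house 3 = reggae/Brazilian/bird/soda, house 4 = country/Australian/dog/lemonade.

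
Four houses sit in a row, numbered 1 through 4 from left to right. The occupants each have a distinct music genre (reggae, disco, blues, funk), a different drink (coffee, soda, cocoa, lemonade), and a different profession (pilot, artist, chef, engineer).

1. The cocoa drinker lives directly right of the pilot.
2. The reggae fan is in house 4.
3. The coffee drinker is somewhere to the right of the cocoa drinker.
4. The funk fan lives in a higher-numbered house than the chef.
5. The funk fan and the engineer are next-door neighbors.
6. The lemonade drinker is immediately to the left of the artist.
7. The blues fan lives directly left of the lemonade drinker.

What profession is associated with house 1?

The reggae fan is in house 4 (clue 2).
The only drink still possible for house 1 is soda.
The only drink still possible for house 4 is coffee.
The blues fan is narrowed to house 1 or 2; consider each.
Placing it in house 2 leads to a contradiction, so it's in house 1.
Clue 7 places the lemonade drinker in house 2.
So house 3 gets cocoa for drink.
From clue 1, the pilot must be in house 2.
Clue 6 places the artist in house 3.
House 1's profession must be chef (nothing else left).
House 4's profession must be engineer (nothing else left).
By clue 5, the funk fan is in house 3.
So house 2 gets disco for music genre.
So: house 1 = blues/soda/chef, house 2 = disco/lemonade/pilot, house 3 = funk/cocoa/artist, house 4 = reggae/coffee/engineer.

chef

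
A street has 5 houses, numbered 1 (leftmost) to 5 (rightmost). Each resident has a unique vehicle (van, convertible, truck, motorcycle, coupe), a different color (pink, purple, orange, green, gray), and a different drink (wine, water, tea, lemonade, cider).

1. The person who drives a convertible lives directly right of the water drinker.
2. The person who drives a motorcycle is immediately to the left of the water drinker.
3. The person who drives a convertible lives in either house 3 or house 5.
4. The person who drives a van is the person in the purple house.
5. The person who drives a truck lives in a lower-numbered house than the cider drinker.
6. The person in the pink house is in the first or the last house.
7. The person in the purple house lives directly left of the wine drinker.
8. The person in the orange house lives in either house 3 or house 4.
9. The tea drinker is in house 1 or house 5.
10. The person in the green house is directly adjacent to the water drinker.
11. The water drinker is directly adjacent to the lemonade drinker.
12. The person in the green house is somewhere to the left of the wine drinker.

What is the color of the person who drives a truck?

gray

The person who drives a convertible is narrowed to house 3 or 5; consider each.
Placing it in house 5 leads to a contradiction, so it's in house 3.
The water drinker is in house 2 (clue 1).
Clue 2 places the person who drives a motorcycle in house 1.
House 5's vehicle must be coupe (nothing else left).
House 4's drink must be cider (nothing else left).
By clue 5, the person who drives a truck is in house 2.
House 4 vehicle: only van fits.
Clue 4: the person in the purple house is in house 4.
From clue 7, the wine drinker must be in house 5.
House 1 color: only green fits.
So house 2 gets gray for color.
So house 3 gets orange for color.
House 5's color must be pink (nothing else left).
So house 1 gets tea for drink.
That leaves lemonade as the drink for house 3.
So: house 1 = motorcycle/green/tea, house 2 = truck/gray/water, house 3 = convertible/orange/lemonade, house 4 = van/purple/cider, house 5 = coupe/pink/wine.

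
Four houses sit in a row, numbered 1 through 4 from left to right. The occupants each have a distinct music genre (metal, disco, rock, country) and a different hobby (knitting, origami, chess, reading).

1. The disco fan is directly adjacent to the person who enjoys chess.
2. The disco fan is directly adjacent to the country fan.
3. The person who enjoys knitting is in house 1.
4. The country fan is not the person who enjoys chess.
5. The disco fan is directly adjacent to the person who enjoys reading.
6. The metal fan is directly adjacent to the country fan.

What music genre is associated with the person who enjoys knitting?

metal

Clue 3 places the person who enjoys knitting in house 1.
The person who enjoys chess is narrowed to house 2 or 3 or 4; consider each.
Placing it in house 2 and house 3 leads to a contradiction, so it's in house 4.
Clue 1 places the disco fan in house 3.
Clue 4 places the country fan in house 2.
The only music genre still possible for house 4 is rock.
The only hobby still possible for house 2 is reading.
House 3 hobby: only origami fits.
So house 1 gets metal for music genre.
So: house 1 = metal/knitting, house 2 = country/reading, house 3 = disco/origami, house 4 = rock/chess.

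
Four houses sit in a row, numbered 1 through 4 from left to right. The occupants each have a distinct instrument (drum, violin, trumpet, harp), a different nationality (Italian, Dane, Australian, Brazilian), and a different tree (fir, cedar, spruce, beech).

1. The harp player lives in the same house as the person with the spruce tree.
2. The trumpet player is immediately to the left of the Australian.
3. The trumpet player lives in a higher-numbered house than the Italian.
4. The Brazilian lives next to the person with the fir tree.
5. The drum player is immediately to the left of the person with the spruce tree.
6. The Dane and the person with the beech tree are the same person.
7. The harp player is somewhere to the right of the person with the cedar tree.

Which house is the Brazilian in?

4

The trumpet player is narrowed to house 2 or 3; consider each.
Placing it in house 3 leads to a contradiction, so it's in house 2.
From clue 2, the Australian must be in house 3.
Clue 3 places the Italian in house 1.
From clue 5, the drum player must be in house 3.
Clue 5 places the person with the spruce tree in house 4.
That leaves violin as the instrument for house 1.
House 4 instrument: only harp fits.
House 2's tree must be beech (nothing else left).
Clue 6: the Dane is in house 2.
House 4's nationality must be Brazilian (nothing else left).
The person with the fir tree is in house 3 (clue 4).
The only tree still possible for house 1 is cedar.
So: house 1 = violin/Italian/cedar, house 2 = trumpet/Dane/beech, house 3 = drum/Australian/fir, house 4 = harp/Brazilian/spruce.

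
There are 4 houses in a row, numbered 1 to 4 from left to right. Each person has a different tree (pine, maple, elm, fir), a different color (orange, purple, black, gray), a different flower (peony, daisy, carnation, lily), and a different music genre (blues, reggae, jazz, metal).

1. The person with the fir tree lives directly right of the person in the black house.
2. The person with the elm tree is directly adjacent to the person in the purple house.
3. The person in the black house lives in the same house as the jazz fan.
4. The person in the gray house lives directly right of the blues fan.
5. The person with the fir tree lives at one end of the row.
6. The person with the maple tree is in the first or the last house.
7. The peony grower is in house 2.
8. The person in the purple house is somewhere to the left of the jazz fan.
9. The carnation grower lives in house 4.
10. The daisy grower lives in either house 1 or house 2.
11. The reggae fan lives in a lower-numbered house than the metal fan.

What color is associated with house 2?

gray

From clue 5, the person with the fir tree must be in house 4.
Clue 7 places the peony grower in house 2.
The carnation grower is in house 4 (clue 9).
House 1 flower: only daisy fits.
The only flower still possible for house 3 is lily.
That leaves metal as the music genre for house 4.
From clue 1, the person in the black house must be in house 3.
Clue 3: the jazz fan is in house 3.
House 1 tree: only maple fits.
From clue 4, the person in the gray house must be in house 2.
Clue 4 places the blues fan in house 1.
That leaves orange as the color for house 4.
House 2's music genre must be reggae (nothing else left).
The person with the elm tree is in house 2 (clue 2).
House 3 tree: only pine fits.
That leaves purple as the color for house 1.
So: house 1 = maple/purple/daisy/blues, house 2 = elm/gray/peony/reggae, house 3 = pine/black/lily/jazz, house 4 = fir/orange/carnation/metal.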